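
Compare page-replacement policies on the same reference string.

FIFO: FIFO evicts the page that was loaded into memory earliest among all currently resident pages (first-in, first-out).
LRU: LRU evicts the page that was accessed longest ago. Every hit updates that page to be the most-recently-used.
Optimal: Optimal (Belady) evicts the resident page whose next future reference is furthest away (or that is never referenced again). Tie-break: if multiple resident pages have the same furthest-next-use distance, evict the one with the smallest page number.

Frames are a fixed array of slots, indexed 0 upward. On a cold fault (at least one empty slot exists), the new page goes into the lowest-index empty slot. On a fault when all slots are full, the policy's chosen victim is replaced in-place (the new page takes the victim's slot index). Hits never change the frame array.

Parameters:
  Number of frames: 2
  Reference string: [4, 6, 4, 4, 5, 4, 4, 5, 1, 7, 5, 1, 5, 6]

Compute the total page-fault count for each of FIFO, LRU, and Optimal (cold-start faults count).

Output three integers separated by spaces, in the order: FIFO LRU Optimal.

Answer: 9 8 7

Derivation:
--- FIFO ---
  step 0: ref 4 -> FAULT, frames=[4,-] (faults so far: 1)
  step 1: ref 6 -> FAULT, frames=[4,6] (faults so far: 2)
  step 2: ref 4 -> HIT, frames=[4,6] (faults so far: 2)
  step 3: ref 4 -> HIT, frames=[4,6] (faults so far: 2)
  step 4: ref 5 -> FAULT, evict 4, frames=[5,6] (faults so far: 3)
  step 5: ref 4 -> FAULT, evict 6, frames=[5,4] (faults so far: 4)
  step 6: ref 4 -> HIT, frames=[5,4] (faults so far: 4)
  step 7: ref 5 -> HIT, frames=[5,4] (faults so far: 4)
  step 8: ref 1 -> FAULT, evict 5, frames=[1,4] (faults so far: 5)
  step 9: ref 7 -> FAULT, evict 4, frames=[1,7] (faults so far: 6)
  step 10: ref 5 -> FAULT, evict 1, frames=[5,7] (faults so far: 7)
  step 11: ref 1 -> FAULT, evict 7, frames=[5,1] (faults so far: 8)
  step 12: ref 5 -> HIT, frames=[5,1] (faults so far: 8)
  step 13: ref 6 -> FAULT, evict 5, frames=[6,1] (faults so far: 9)
  FIFO total faults: 9
--- LRU ---
  step 0: ref 4 -> FAULT, frames=[4,-] (faults so far: 1)
  step 1: ref 6 -> FAULT, frames=[4,6] (faults so far: 2)
  step 2: ref 4 -> HIT, frames=[4,6] (faults so far: 2)
  step 3: ref 4 -> HIT, frames=[4,6] (faults so far: 2)
  step 4: ref 5 -> FAULT, evict 6, frames=[4,5] (faults so far: 3)
  step 5: ref 4 -> HIT, frames=[4,5] (faults so far: 3)
  step 6: ref 4 -> HIT, frames=[4,5] (faults so far: 3)
  step 7: ref 5 -> HIT, frames=[4,5] (faults so far: 3)
  step 8: ref 1 -> FAULT, evict 4, frames=[1,5] (faults so far: 4)
  step 9: ref 7 -> FAULT, evict 5, frames=[1,7] (faults so far: 5)
  step 10: ref 5 -> FAULT, evict 1, frames=[5,7] (faults so far: 6)
  step 11: ref 1 -> FAULT, evict 7, frames=[5,1] (faults so far: 7)
  step 12: ref 5 -> HIT, frames=[5,1] (faults so far: 7)
  step 13: ref 6 -> FAULT, evict 1, frames=[5,6] (faults so far: 8)
  LRU total faults: 8
--- Optimal ---
  step 0: ref 4 -> FAULT, frames=[4,-] (faults so far: 1)
  step 1: ref 6 -> FAULT, frames=[4,6] (faults so far: 2)
  step 2: ref 4 -> HIT, frames=[4,6] (faults so far: 2)
  step 3: ref 4 -> HIT, frames=[4,6] (faults so far: 2)
  step 4: ref 5 -> FAULT, evict 6, frames=[4,5] (faults so far: 3)
  step 5: ref 4 -> HIT, frames=[4,5] (faults so far: 3)
  step 6: ref 4 -> HIT, frames=[4,5] (faults so far: 3)
  step 7: ref 5 -> HIT, frames=[4,5] (faults so far: 3)
  step 8: ref 1 -> FAULT, evict 4, frames=[1,5] (faults so far: 4)
  step 9: ref 7 -> FAULT, evict 1, frames=[7,5] (faults so far: 5)
  step 10: ref 5 -> HIT, frames=[7,5] (faults so far: 5)
  step 11: ref 1 -> FAULT, evict 7, frames=[1,5] (faults so far: 6)
  step 12: ref 5 -> HIT, frames=[1,5] (faults so far: 6)
  step 13: ref 6 -> FAULT, evict 1, frames=[6,5] (faults so far: 7)
  Optimal total faults: 7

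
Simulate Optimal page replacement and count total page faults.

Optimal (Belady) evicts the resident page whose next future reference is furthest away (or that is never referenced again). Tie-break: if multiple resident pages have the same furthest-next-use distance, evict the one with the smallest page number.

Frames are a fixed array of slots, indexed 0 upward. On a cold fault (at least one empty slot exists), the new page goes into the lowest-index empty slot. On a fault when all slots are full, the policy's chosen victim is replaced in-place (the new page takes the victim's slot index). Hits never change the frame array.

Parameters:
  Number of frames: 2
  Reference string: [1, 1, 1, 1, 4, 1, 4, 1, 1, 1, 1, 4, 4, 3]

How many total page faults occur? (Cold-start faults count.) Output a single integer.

Answer: 3

Derivation:
Step 0: ref 1 → FAULT, frames=[1,-]
Step 1: ref 1 → HIT, frames=[1,-]
Step 2: ref 1 → HIT, frames=[1,-]
Step 3: ref 1 → HIT, frames=[1,-]
Step 4: ref 4 → FAULT, frames=[1,4]
Step 5: ref 1 → HIT, frames=[1,4]
Step 6: ref 4 → HIT, frames=[1,4]
Step 7: ref 1 → HIT, frames=[1,4]
Step 8: ref 1 → HIT, frames=[1,4]
Step 9: ref 1 → HIT, frames=[1,4]
Step 10: ref 1 → HIT, frames=[1,4]
Step 11: ref 4 → HIT, frames=[1,4]
Step 12: ref 4 → HIT, frames=[1,4]
Step 13: ref 3 → FAULT (evict 1), frames=[3,4]
Total faults: 3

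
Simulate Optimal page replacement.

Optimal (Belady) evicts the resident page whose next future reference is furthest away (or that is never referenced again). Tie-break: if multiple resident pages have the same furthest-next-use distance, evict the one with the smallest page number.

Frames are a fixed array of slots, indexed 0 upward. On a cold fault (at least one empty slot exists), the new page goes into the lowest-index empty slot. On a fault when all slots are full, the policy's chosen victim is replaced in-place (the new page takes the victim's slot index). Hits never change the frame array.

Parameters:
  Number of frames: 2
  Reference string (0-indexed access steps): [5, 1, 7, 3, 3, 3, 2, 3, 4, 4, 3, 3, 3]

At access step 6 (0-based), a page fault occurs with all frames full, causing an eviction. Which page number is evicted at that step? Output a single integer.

Step 0: ref 5 -> FAULT, frames=[5,-]
Step 1: ref 1 -> FAULT, frames=[5,1]
Step 2: ref 7 -> FAULT, evict 1, frames=[5,7]
Step 3: ref 3 -> FAULT, evict 5, frames=[3,7]
Step 4: ref 3 -> HIT, frames=[3,7]
Step 5: ref 3 -> HIT, frames=[3,7]
Step 6: ref 2 -> FAULT, evict 7, frames=[3,2]
At step 6: evicted page 7

Answer: 7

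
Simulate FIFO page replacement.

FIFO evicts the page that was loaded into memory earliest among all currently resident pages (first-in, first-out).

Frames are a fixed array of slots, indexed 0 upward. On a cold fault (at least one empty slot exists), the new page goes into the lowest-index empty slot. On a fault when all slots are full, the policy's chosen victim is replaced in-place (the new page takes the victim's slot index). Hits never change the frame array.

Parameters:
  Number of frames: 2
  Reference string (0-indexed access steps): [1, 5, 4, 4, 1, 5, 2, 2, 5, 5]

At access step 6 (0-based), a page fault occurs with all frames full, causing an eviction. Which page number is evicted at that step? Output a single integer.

Step 0: ref 1 -> FAULT, frames=[1,-]
Step 1: ref 5 -> FAULT, frames=[1,5]
Step 2: ref 4 -> FAULT, evict 1, frames=[4,5]
Step 3: ref 4 -> HIT, frames=[4,5]
Step 4: ref 1 -> FAULT, evict 5, frames=[4,1]
Step 5: ref 5 -> FAULT, evict 4, frames=[5,1]
Step 6: ref 2 -> FAULT, evict 1, frames=[5,2]
At step 6: evicted page 1

Answer: 1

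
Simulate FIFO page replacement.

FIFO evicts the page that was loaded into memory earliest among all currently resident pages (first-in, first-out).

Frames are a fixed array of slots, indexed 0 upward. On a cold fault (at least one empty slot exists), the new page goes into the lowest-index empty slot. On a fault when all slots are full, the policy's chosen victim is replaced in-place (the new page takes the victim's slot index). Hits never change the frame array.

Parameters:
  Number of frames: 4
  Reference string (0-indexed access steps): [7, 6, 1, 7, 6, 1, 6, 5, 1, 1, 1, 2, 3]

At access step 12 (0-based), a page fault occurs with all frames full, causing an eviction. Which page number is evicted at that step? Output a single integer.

Answer: 6

Derivation:
Step 0: ref 7 -> FAULT, frames=[7,-,-,-]
Step 1: ref 6 -> FAULT, frames=[7,6,-,-]
Step 2: ref 1 -> FAULT, frames=[7,6,1,-]
Step 3: ref 7 -> HIT, frames=[7,6,1,-]
Step 4: ref 6 -> HIT, frames=[7,6,1,-]
Step 5: ref 1 -> HIT, frames=[7,6,1,-]
Step 6: ref 6 -> HIT, frames=[7,6,1,-]
Step 7: ref 5 -> FAULT, frames=[7,6,1,5]
Step 8: ref 1 -> HIT, frames=[7,6,1,5]
Step 9: ref 1 -> HIT, frames=[7,6,1,5]
Step 10: ref 1 -> HIT, frames=[7,6,1,5]
Step 11: ref 2 -> FAULT, evict 7, frames=[2,6,1,5]
Step 12: ref 3 -> FAULT, evict 6, frames=[2,3,1,5]
At step 12: evicted page 6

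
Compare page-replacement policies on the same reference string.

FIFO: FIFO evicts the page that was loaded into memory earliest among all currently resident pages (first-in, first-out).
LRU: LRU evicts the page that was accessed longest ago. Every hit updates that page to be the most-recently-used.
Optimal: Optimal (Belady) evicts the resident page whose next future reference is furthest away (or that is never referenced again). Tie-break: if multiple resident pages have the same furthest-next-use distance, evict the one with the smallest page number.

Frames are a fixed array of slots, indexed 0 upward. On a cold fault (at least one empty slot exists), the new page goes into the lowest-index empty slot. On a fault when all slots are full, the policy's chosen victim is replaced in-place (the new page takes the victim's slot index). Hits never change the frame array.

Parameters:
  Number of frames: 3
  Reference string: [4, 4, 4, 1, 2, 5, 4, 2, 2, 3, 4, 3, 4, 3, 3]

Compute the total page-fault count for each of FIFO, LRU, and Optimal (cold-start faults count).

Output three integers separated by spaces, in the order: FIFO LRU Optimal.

--- FIFO ---
  step 0: ref 4 -> FAULT, frames=[4,-,-] (faults so far: 1)
  step 1: ref 4 -> HIT, frames=[4,-,-] (faults so far: 1)
  step 2: ref 4 -> HIT, frames=[4,-,-] (faults so far: 1)
  step 3: ref 1 -> FAULT, frames=[4,1,-] (faults so far: 2)
  step 4: ref 2 -> FAULT, frames=[4,1,2] (faults so far: 3)
  step 5: ref 5 -> FAULT, evict 4, frames=[5,1,2] (faults so far: 4)
  step 6: ref 4 -> FAULT, evict 1, frames=[5,4,2] (faults so far: 5)
  step 7: ref 2 -> HIT, frames=[5,4,2] (faults so far: 5)
  step 8: ref 2 -> HIT, frames=[5,4,2] (faults so far: 5)
  step 9: ref 3 -> FAULT, evict 2, frames=[5,4,3] (faults so far: 6)
  step 10: ref 4 -> HIT, frames=[5,4,3] (faults so far: 6)
  step 11: ref 3 -> HIT, frames=[5,4,3] (faults so far: 6)
  step 12: ref 4 -> HIT, frames=[5,4,3] (faults so far: 6)
  step 13: ref 3 -> HIT, frames=[5,4,3] (faults so far: 6)
  step 14: ref 3 -> HIT, frames=[5,4,3] (faults so far: 6)
  FIFO total faults: 6
--- LRU ---
  step 0: ref 4 -> FAULT, frames=[4,-,-] (faults so far: 1)
  step 1: ref 4 -> HIT, frames=[4,-,-] (faults so far: 1)
  step 2: ref 4 -> HIT, frames=[4,-,-] (faults so far: 1)
  step 3: ref 1 -> FAULT, frames=[4,1,-] (faults so far: 2)
  step 4: ref 2 -> FAULT, frames=[4,1,2] (faults so far: 3)
  step 5: ref 5 -> FAULT, evict 4, frames=[5,1,2] (faults so far: 4)
  step 6: ref 4 -> FAULT, evict 1, frames=[5,4,2] (faults so far: 5)
  step 7: ref 2 -> HIT, frames=[5,4,2] (faults so far: 5)
  step 8: ref 2 -> HIT, frames=[5,4,2] (faults so far: 5)
  step 9: ref 3 -> FAULT, evict 5, frames=[3,4,2] (faults so far: 6)
  step 10: ref 4 -> HIT, frames=[3,4,2] (faults so far: 6)
  step 11: ref 3 -> HIT, frames=[3,4,2] (faults so far: 6)
  step 12: ref 4 -> HIT, frames=[3,4,2] (faults so far: 6)
  step 13: ref 3 -> HIT, frames=[3,4,2] (faults so far: 6)
  step 14: ref 3 -> HIT, frames=[3,4,2] (faults so far: 6)
  LRU total faults: 6
--- Optimal ---
  step 0: ref 4 -> FAULT, frames=[4,-,-] (faults so far: 1)
  step 1: ref 4 -> HIT, frames=[4,-,-] (faults so far: 1)
  step 2: ref 4 -> HIT, frames=[4,-,-] (faults so far: 1)
  step 3: ref 1 -> FAULT, frames=[4,1,-] (faults so far: 2)
  step 4: ref 2 -> FAULT, frames=[4,1,2] (faults so far: 3)
  step 5: ref 5 -> FAULT, evict 1, frames=[4,5,2] (faults so far: 4)
  step 6: ref 4 -> HIT, frames=[4,5,2] (faults so far: 4)
  step 7: ref 2 -> HIT, frames=[4,5,2] (faults so far: 4)
  step 8: ref 2 -> HIT, frames=[4,5,2] (faults so far: 4)
  step 9: ref 3 -> FAULT, evict 2, frames=[4,5,3] (faults so far: 5)
  step 10: ref 4 -> HIT, frames=[4,5,3] (faults so far: 5)
  step 11: ref 3 -> HIT, frames=[4,5,3] (faults so far: 5)
  step 12: ref 4 -> HIT, frames=[4,5,3] (faults so far: 5)
  step 13: ref 3 -> HIT, frames=[4,5,3] (faults so far: 5)
  step 14: ref 3 -> HIT, frames=[4,5,3] (faults so far: 5)
  Optimal total faults: 5

Answer: 6 6 5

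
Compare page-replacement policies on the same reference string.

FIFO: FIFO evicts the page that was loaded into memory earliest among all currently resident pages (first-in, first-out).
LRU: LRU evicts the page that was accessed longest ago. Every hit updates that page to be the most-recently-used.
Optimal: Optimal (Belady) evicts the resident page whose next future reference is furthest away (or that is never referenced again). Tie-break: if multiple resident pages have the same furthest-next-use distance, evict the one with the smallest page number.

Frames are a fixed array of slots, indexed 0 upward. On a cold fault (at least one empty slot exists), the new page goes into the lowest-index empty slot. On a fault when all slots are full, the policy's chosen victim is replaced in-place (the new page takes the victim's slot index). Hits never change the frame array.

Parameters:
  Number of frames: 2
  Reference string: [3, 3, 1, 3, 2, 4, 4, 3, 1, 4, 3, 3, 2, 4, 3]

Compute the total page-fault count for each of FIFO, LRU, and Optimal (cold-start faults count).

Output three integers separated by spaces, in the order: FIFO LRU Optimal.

Answer: 11 11 8

Derivation:
--- FIFO ---
  step 0: ref 3 -> FAULT, frames=[3,-] (faults so far: 1)
  step 1: ref 3 -> HIT, frames=[3,-] (faults so far: 1)
  step 2: ref 1 -> FAULT, frames=[3,1] (faults so far: 2)
  step 3: ref 3 -> HIT, frames=[3,1] (faults so far: 2)
  step 4: ref 2 -> FAULT, evict 3, frames=[2,1] (faults so far: 3)
  step 5: ref 4 -> FAULT, evict 1, frames=[2,4] (faults so far: 4)
  step 6: ref 4 -> HIT, frames=[2,4] (faults so far: 4)
  step 7: ref 3 -> FAULT, evict 2, frames=[3,4] (faults so far: 5)
  step 8: ref 1 -> FAULT, evict 4, frames=[3,1] (faults so far: 6)
  step 9: ref 4 -> FAULT, evict 3, frames=[4,1] (faults so far: 7)
  step 10: ref 3 -> FAULT, evict 1, frames=[4,3] (faults so far: 8)
  step 11: ref 3 -> HIT, frames=[4,3] (faults so far: 8)
  step 12: ref 2 -> FAULT, evict 4, frames=[2,3] (faults so far: 9)
  step 13: ref 4 -> FAULT, evict 3, frames=[2,4] (faults so far: 10)
  step 14: ref 3 -> FAULT, evict 2, frames=[3,4] (faults so far: 11)
  FIFO total faults: 11
--- LRU ---
  step 0: ref 3 -> FAULT, frames=[3,-] (faults so far: 1)
  step 1: ref 3 -> HIT, frames=[3,-] (faults so far: 1)
  step 2: ref 1 -> FAULT, frames=[3,1] (faults so far: 2)
  step 3: ref 3 -> HIT, frames=[3,1] (faults so far: 2)
  step 4: ref 2 -> FAULT, evict 1, frames=[3,2] (faults so far: 3)
  step 5: ref 4 -> FAULT, evict 3, frames=[4,2] (faults so far: 4)
  step 6: ref 4 -> HIT, frames=[4,2] (faults so far: 4)
  step 7: ref 3 -> FAULT, evict 2, frames=[4,3] (faults so far: 5)
  step 8: ref 1 -> FAULT, evict 4, frames=[1,3] (faults so far: 6)
  step 9: ref 4 -> FAULT, evict 3, frames=[1,4] (faults so far: 7)
  step 10: ref 3 -> FAULT, evict 1, frames=[3,4] (faults so far: 8)
  step 11: ref 3 -> HIT, frames=[3,4] (faults so far: 8)
  step 12: ref 2 -> FAULT, evict 4, frames=[3,2] (faults so far: 9)
  step 13: ref 4 -> FAULT, evict 3, frames=[4,2] (faults so far: 10)
  step 14: ref 3 -> FAULT, evict 2, frames=[4,3] (faults so far: 11)
  LRU total faults: 11
--- Optimal ---
  step 0: ref 3 -> FAULT, frames=[3,-] (faults so far: 1)
  step 1: ref 3 -> HIT, frames=[3,-] (faults so far: 1)
  step 2: ref 1 -> FAULT, frames=[3,1] (faults so far: 2)
  step 3: ref 3 -> HIT, frames=[3,1] (faults so far: 2)
  step 4: ref 2 -> FAULT, evict 1, frames=[3,2] (faults so far: 3)
  step 5: ref 4 -> FAULT, evict 2, frames=[3,4] (faults so far: 4)
  step 6: ref 4 -> HIT, frames=[3,4] (faults so far: 4)
  step 7: ref 3 -> HIT, frames=[3,4] (faults so far: 4)
  step 8: ref 1 -> FAULT, evict 3, frames=[1,4] (faults so far: 5)
  step 9: ref 4 -> HIT, frames=[1,4] (faults so far: 5)
  step 10: ref 3 -> FAULT, evict 1, frames=[3,4] (faults so far: 6)
  step 11: ref 3 -> HIT, frames=[3,4] (faults so far: 6)
  step 12: ref 2 -> FAULT, evict 3, frames=[2,4] (faults so far: 7)
  step 13: ref 4 -> HIT, frames=[2,4] (faults so far: 7)
  step 14: ref 3 -> FAULT, evict 2, frames=[3,4] (faults so far: 8)
  Optimal total faults: 8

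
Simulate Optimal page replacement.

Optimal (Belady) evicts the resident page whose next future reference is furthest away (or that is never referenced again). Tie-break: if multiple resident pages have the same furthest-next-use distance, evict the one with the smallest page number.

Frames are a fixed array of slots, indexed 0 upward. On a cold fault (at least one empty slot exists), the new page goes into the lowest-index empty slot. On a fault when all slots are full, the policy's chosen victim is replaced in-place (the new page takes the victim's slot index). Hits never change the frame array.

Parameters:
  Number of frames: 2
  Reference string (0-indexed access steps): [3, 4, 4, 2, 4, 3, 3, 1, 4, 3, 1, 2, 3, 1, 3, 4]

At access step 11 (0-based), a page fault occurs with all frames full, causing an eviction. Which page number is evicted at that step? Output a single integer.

Step 0: ref 3 -> FAULT, frames=[3,-]
Step 1: ref 4 -> FAULT, frames=[3,4]
Step 2: ref 4 -> HIT, frames=[3,4]
Step 3: ref 2 -> FAULT, evict 3, frames=[2,4]
Step 4: ref 4 -> HIT, frames=[2,4]
Step 5: ref 3 -> FAULT, evict 2, frames=[3,4]
Step 6: ref 3 -> HIT, frames=[3,4]
Step 7: ref 1 -> FAULT, evict 3, frames=[1,4]
Step 8: ref 4 -> HIT, frames=[1,4]
Step 9: ref 3 -> FAULT, evict 4, frames=[1,3]
Step 10: ref 1 -> HIT, frames=[1,3]
Step 11: ref 2 -> FAULT, evict 1, frames=[2,3]
At step 11: evicted page 1

Answer: 1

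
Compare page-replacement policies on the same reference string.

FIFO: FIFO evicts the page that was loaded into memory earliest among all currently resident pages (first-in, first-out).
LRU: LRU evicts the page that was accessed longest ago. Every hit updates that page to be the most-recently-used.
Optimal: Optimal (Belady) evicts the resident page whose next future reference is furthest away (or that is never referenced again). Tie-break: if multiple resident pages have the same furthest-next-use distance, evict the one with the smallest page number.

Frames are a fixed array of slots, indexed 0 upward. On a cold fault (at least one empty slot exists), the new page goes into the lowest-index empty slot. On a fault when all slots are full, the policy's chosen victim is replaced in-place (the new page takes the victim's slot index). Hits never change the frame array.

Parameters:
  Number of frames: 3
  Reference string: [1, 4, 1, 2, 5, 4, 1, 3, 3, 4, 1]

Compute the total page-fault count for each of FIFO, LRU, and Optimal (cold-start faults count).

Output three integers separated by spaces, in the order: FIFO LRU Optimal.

Answer: 7 7 5

Derivation:
--- FIFO ---
  step 0: ref 1 -> FAULT, frames=[1,-,-] (faults so far: 1)
  step 1: ref 4 -> FAULT, frames=[1,4,-] (faults so far: 2)
  step 2: ref 1 -> HIT, frames=[1,4,-] (faults so far: 2)
  step 3: ref 2 -> FAULT, frames=[1,4,2] (faults so far: 3)
  step 4: ref 5 -> FAULT, evict 1, frames=[5,4,2] (faults so far: 4)
  step 5: ref 4 -> HIT, frames=[5,4,2] (faults so far: 4)
  step 6: ref 1 -> FAULT, evict 4, frames=[5,1,2] (faults so far: 5)
  step 7: ref 3 -> FAULT, evict 2, frames=[5,1,3] (faults so far: 6)
  step 8: ref 3 -> HIT, frames=[5,1,3] (faults so far: 6)
  step 9: ref 4 -> FAULT, evict 5, frames=[4,1,3] (faults so far: 7)
  step 10: ref 1 -> HIT, frames=[4,1,3] (faults so far: 7)
  FIFO total faults: 7
--- LRU ---
  step 0: ref 1 -> FAULT, frames=[1,-,-] (faults so far: 1)
  step 1: ref 4 -> FAULT, frames=[1,4,-] (faults so far: 2)
  step 2: ref 1 -> HIT, frames=[1,4,-] (faults so far: 2)
  step 3: ref 2 -> FAULT, frames=[1,4,2] (faults so far: 3)
  step 4: ref 5 -> FAULT, evict 4, frames=[1,5,2] (faults so far: 4)
  step 5: ref 4 -> FAULT, evict 1, frames=[4,5,2] (faults so far: 5)
  step 6: ref 1 -> FAULT, evict 2, frames=[4,5,1] (faults so far: 6)
  step 7: ref 3 -> FAULT, evict 5, frames=[4,3,1] (faults so far: 7)
  step 8: ref 3 -> HIT, frames=[4,3,1] (faults so far: 7)
  step 9: ref 4 -> HIT, frames=[4,3,1] (faults so far: 7)
  step 10: ref 1 -> HIT, frames=[4,3,1] (faults so far: 7)
  LRU total faults: 7
--- Optimal ---
  step 0: ref 1 -> FAULT, frames=[1,-,-] (faults so far: 1)
  step 1: ref 4 -> FAULT, frames=[1,4,-] (faults so far: 2)
  step 2: ref 1 -> HIT, frames=[1,4,-] (faults so far: 2)
  step 3: ref 2 -> FAULT, frames=[1,4,2] (faults so far: 3)
  step 4: ref 5 -> FAULT, evict 2, frames=[1,4,5] (faults so far: 4)
  step 5: ref 4 -> HIT, frames=[1,4,5] (faults so far: 4)
  step 6: ref 1 -> HIT, frames=[1,4,5] (faults so far: 4)
  step 7: ref 3 -> FAULT, evict 5, frames=[1,4,3] (faults so far: 5)
  step 8: ref 3 -> HIT, frames=[1,4,3] (faults so far: 5)
  step 9: ref 4 -> HIT, frames=[1,4,3] (faults so far: 5)
  step 10: ref 1 -> HIT, frames=[1,4,3] (faults so far: 5)
  Optimal total faults: 5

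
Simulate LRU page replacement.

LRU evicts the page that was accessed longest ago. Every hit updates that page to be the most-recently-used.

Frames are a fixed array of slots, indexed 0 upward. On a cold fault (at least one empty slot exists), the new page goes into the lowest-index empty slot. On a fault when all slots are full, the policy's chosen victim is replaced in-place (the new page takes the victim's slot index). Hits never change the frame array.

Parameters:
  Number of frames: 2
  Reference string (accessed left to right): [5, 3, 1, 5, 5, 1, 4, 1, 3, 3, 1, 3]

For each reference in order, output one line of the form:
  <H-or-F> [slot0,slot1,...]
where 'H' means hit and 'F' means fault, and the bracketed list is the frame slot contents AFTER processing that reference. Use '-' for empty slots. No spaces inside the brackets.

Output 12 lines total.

F [5,-]
F [5,3]
F [1,3]
F [1,5]
H [1,5]
H [1,5]
F [1,4]
H [1,4]
F [1,3]
H [1,3]
H [1,3]
H [1,3]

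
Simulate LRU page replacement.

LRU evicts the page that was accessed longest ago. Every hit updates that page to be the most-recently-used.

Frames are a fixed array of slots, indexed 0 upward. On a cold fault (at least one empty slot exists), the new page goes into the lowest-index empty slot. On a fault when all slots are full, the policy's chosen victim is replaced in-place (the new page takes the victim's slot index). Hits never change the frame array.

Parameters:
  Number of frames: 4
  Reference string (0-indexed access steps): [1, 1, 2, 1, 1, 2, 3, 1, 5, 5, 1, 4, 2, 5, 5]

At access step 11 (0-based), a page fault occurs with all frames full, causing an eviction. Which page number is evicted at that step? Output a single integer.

Answer: 2

Derivation:
Step 0: ref 1 -> FAULT, frames=[1,-,-,-]
Step 1: ref 1 -> HIT, frames=[1,-,-,-]
Step 2: ref 2 -> FAULT, frames=[1,2,-,-]
Step 3: ref 1 -> HIT, frames=[1,2,-,-]
Step 4: ref 1 -> HIT, frames=[1,2,-,-]
Step 5: ref 2 -> HIT, frames=[1,2,-,-]
Step 6: ref 3 -> FAULT, frames=[1,2,3,-]
Step 7: ref 1 -> HIT, frames=[1,2,3,-]
Step 8: ref 5 -> FAULT, frames=[1,2,3,5]
Step 9: ref 5 -> HIT, frames=[1,2,3,5]
Step 10: ref 1 -> HIT, frames=[1,2,3,5]
Step 11: ref 4 -> FAULT, evict 2, frames=[1,4,3,5]
At step 11: evicted page 2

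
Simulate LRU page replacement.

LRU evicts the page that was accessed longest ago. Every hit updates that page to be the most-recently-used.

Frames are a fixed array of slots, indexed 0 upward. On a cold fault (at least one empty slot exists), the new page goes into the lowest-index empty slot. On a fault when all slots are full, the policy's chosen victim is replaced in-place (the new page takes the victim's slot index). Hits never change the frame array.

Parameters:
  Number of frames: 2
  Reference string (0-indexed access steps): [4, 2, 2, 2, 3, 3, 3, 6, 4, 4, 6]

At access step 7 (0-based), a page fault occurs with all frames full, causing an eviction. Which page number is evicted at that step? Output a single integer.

Step 0: ref 4 -> FAULT, frames=[4,-]
Step 1: ref 2 -> FAULT, frames=[4,2]
Step 2: ref 2 -> HIT, frames=[4,2]
Step 3: ref 2 -> HIT, frames=[4,2]
Step 4: ref 3 -> FAULT, evict 4, frames=[3,2]
Step 5: ref 3 -> HIT, frames=[3,2]
Step 6: ref 3 -> HIT, frames=[3,2]
Step 7: ref 6 -> FAULT, evict 2, frames=[3,6]
At step 7: evicted page 2

Answer: 2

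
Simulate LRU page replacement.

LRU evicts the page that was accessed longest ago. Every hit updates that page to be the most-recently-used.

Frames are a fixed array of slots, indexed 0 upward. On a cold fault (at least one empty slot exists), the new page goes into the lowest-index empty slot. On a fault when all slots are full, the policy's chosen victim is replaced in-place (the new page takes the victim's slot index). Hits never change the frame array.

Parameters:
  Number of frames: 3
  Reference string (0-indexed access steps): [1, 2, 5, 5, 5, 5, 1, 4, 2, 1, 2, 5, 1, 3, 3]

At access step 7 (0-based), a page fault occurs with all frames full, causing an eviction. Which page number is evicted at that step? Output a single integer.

Step 0: ref 1 -> FAULT, frames=[1,-,-]
Step 1: ref 2 -> FAULT, frames=[1,2,-]
Step 2: ref 5 -> FAULT, frames=[1,2,5]
Step 3: ref 5 -> HIT, frames=[1,2,5]
Step 4: ref 5 -> HIT, frames=[1,2,5]
Step 5: ref 5 -> HIT, frames=[1,2,5]
Step 6: ref 1 -> HIT, frames=[1,2,5]
Step 7: ref 4 -> FAULT, evict 2, frames=[1,4,5]
At step 7: evicted page 2

Answer: 2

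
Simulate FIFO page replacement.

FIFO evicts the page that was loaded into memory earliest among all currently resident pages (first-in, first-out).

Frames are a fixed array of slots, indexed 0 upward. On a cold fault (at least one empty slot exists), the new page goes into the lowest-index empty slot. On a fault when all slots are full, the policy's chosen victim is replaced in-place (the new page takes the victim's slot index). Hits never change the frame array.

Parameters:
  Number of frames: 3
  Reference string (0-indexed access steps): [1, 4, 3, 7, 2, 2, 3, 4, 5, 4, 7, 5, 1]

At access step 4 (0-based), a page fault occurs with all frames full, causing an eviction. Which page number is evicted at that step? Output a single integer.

Step 0: ref 1 -> FAULT, frames=[1,-,-]
Step 1: ref 4 -> FAULT, frames=[1,4,-]
Step 2: ref 3 -> FAULT, frames=[1,4,3]
Step 3: ref 7 -> FAULT, evict 1, frames=[7,4,3]
Step 4: ref 2 -> FAULT, evict 4, frames=[7,2,3]
At step 4: evicted page 4

Answer: 4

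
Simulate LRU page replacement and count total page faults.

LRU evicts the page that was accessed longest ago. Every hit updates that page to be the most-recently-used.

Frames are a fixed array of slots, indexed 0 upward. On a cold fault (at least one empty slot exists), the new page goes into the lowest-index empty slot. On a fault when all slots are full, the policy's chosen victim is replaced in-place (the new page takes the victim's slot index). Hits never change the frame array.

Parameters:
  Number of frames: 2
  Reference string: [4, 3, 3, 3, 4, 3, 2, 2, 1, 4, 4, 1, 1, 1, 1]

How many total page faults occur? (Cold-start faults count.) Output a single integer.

Answer: 5

Derivation:
Step 0: ref 4 → FAULT, frames=[4,-]
Step 1: ref 3 → FAULT, frames=[4,3]
Step 2: ref 3 → HIT, frames=[4,3]
Step 3: ref 3 → HIT, frames=[4,3]
Step 4: ref 4 → HIT, frames=[4,3]
Step 5: ref 3 → HIT, frames=[4,3]
Step 6: ref 2 → FAULT (evict 4), frames=[2,3]
Step 7: ref 2 → HIT, frames=[2,3]
Step 8: ref 1 → FAULT (evict 3), frames=[2,1]
Step 9: ref 4 → FAULT (evict 2), frames=[4,1]
Step 10: ref 4 → HIT, frames=[4,1]
Step 11: ref 1 → HIT, frames=[4,1]
Step 12: ref 1 → HIT, frames=[4,1]
Step 13: ref 1 → HIT, frames=[4,1]
Step 14: ref 1 → HIT, frames=[4,1]
Total faults: 5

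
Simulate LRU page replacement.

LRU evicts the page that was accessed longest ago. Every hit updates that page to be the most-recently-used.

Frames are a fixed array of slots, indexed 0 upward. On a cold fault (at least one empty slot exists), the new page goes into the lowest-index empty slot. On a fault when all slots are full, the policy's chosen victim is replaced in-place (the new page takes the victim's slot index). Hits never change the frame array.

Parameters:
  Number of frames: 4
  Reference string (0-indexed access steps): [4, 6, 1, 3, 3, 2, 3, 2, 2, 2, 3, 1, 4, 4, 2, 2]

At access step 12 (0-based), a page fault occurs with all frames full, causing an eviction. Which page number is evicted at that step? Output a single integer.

Step 0: ref 4 -> FAULT, frames=[4,-,-,-]
Step 1: ref 6 -> FAULT, frames=[4,6,-,-]
Step 2: ref 1 -> FAULT, frames=[4,6,1,-]
Step 3: ref 3 -> FAULT, frames=[4,6,1,3]
Step 4: ref 3 -> HIT, frames=[4,6,1,3]
Step 5: ref 2 -> FAULT, evict 4, frames=[2,6,1,3]
Step 6: ref 3 -> HIT, frames=[2,6,1,3]
Step 7: ref 2 -> HIT, frames=[2,6,1,3]
Step 8: ref 2 -> HIT, frames=[2,6,1,3]
Step 9: ref 2 -> HIT, frames=[2,6,1,3]
Step 10: ref 3 -> HIT, frames=[2,6,1,3]
Step 11: ref 1 -> HIT, frames=[2,6,1,3]
Step 12: ref 4 -> FAULT, evict 6, frames=[2,4,1,3]
At step 12: evicted page 6

Answer: 6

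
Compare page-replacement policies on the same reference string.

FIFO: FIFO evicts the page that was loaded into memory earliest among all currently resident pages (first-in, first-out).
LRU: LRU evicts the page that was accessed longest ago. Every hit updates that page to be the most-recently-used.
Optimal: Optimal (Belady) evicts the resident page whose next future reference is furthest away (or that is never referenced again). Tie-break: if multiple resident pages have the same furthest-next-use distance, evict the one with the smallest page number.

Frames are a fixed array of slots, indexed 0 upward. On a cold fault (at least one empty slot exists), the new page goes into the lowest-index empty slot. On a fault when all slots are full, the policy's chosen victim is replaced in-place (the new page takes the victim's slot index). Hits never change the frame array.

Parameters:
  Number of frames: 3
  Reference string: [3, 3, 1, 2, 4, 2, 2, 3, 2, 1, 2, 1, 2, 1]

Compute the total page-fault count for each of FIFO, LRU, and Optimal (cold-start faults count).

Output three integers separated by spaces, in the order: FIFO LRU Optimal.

Answer: 7 6 5

Derivation:
--- FIFO ---
  step 0: ref 3 -> FAULT, frames=[3,-,-] (faults so far: 1)
  step 1: ref 3 -> HIT, frames=[3,-,-] (faults so far: 1)
  step 2: ref 1 -> FAULT, frames=[3,1,-] (faults so far: 2)
  step 3: ref 2 -> FAULT, frames=[3,1,2] (faults so far: 3)
  step 4: ref 4 -> FAULT, evict 3, frames=[4,1,2] (faults so far: 4)
  step 5: ref 2 -> HIT, frames=[4,1,2] (faults so far: 4)
  step 6: ref 2 -> HIT, frames=[4,1,2] (faults so far: 4)
  step 7: ref 3 -> FAULT, evict 1, frames=[4,3,2] (faults so far: 5)
  step 8: ref 2 -> HIT, frames=[4,3,2] (faults so far: 5)
  step 9: ref 1 -> FAULT, evict 2, frames=[4,3,1] (faults so far: 6)
  step 10: ref 2 -> FAULT, evict 4, frames=[2,3,1] (faults so far: 7)
  step 11: ref 1 -> HIT, frames=[2,3,1] (faults so far: 7)
  step 12: ref 2 -> HIT, frames=[2,3,1] (faults so far: 7)
  step 13: ref 1 -> HIT, frames=[2,3,1] (faults so far: 7)
  FIFO total faults: 7
--- LRU ---
  step 0: ref 3 -> FAULT, frames=[3,-,-] (faults so far: 1)
  step 1: ref 3 -> HIT, frames=[3,-,-] (faults so far: 1)
  step 2: ref 1 -> FAULT, frames=[3,1,-] (faults so far: 2)
  step 3: ref 2 -> FAULT, frames=[3,1,2] (faults so far: 3)
  step 4: ref 4 -> FAULT, evict 3, frames=[4,1,2] (faults so far: 4)
  step 5: ref 2 -> HIT, frames=[4,1,2] (faults so far: 4)
  step 6: ref 2 -> HIT, frames=[4,1,2] (faults so far: 4)
  step 7: ref 3 -> FAULT, evict 1, frames=[4,3,2] (faults so far: 5)
  step 8: ref 2 -> HIT, frames=[4,3,2] (faults so far: 5)
  step 9: ref 1 -> FAULT, evict 4, frames=[1,3,2] (faults so far: 6)
  step 10: ref 2 -> HIT, frames=[1,3,2] (faults so far: 6)
  step 11: ref 1 -> HIT, frames=[1,3,2] (faults so far: 6)
  step 12: ref 2 -> HIT, frames=[1,3,2] (faults so far: 6)
  step 13: ref 1 -> HIT, frames=[1,3,2] (faults so far: 6)
  LRU total faults: 6
--- Optimal ---
  step 0: ref 3 -> FAULT, frames=[3,-,-] (faults so far: 1)
  step 1: ref 3 -> HIT, frames=[3,-,-] (faults so far: 1)
  step 2: ref 1 -> FAULT, frames=[3,1,-] (faults so far: 2)
  step 3: ref 2 -> FAULT, frames=[3,1,2] (faults so far: 3)
  step 4: ref 4 -> FAULT, evict 1, frames=[3,4,2] (faults so far: 4)
  step 5: ref 2 -> HIT, frames=[3,4,2] (faults so far: 4)
  step 6: ref 2 -> HIT, frames=[3,4,2] (faults so far: 4)
  step 7: ref 3 -> HIT, frames=[3,4,2] (faults so far: 4)
  step 8: ref 2 -> HIT, frames=[3,4,2] (faults so far: 4)
  step 9: ref 1 -> FAULT, evict 3, frames=[1,4,2] (faults so far: 5)
  step 10: ref 2 -> HIT, frames=[1,4,2] (faults so far: 5)
  step 11: ref 1 -> HIT, frames=[1,4,2] (faults so far: 5)
  step 12: ref 2 -> HIT, frames=[1,4,2] (faults so far: 5)
  step 13: ref 1 -> HIT, frames=[1,4,2] (faults so far: 5)
  Optimal total faults: 5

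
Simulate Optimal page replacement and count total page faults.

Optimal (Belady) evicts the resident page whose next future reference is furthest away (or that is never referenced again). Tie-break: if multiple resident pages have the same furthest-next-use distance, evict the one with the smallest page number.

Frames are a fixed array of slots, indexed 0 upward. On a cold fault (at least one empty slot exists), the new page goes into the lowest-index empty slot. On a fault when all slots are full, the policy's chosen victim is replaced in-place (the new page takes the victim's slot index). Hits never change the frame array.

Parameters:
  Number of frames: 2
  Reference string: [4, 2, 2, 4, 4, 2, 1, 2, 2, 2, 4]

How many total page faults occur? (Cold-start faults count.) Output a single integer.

Answer: 4

Derivation:
Step 0: ref 4 → FAULT, frames=[4,-]
Step 1: ref 2 → FAULT, frames=[4,2]
Step 2: ref 2 → HIT, frames=[4,2]
Step 3: ref 4 → HIT, frames=[4,2]
Step 4: ref 4 → HIT, frames=[4,2]
Step 5: ref 2 → HIT, frames=[4,2]
Step 6: ref 1 → FAULT (evict 4), frames=[1,2]
Step 7: ref 2 → HIT, frames=[1,2]
Step 8: ref 2 → HIT, frames=[1,2]
Step 9: ref 2 → HIT, frames=[1,2]
Step 10: ref 4 → FAULT (evict 1), frames=[4,2]
Total faults: 4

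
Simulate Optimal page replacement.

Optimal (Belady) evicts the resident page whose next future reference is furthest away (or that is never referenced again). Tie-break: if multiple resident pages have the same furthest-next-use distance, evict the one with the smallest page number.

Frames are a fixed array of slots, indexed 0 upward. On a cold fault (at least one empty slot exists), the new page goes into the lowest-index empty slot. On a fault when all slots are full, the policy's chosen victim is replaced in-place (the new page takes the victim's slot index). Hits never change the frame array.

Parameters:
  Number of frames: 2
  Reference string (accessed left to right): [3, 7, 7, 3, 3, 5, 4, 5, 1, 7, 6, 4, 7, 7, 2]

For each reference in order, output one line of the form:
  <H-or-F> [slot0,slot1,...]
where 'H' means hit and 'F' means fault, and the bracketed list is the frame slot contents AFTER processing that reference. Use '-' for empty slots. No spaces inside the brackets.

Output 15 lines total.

F [3,-]
F [3,7]
H [3,7]
H [3,7]
H [3,7]
F [5,7]
F [5,4]
H [5,4]
F [1,4]
F [7,4]
F [6,4]
H [6,4]
F [6,7]
H [6,7]
F [2,7]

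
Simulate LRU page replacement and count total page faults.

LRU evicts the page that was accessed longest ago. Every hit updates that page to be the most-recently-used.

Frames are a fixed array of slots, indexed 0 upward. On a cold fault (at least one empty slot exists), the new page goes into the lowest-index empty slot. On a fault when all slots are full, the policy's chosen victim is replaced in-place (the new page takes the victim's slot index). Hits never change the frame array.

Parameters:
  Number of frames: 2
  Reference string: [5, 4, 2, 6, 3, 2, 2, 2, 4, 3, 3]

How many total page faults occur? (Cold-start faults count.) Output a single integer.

Answer: 8

Derivation:
Step 0: ref 5 → FAULT, frames=[5,-]
Step 1: ref 4 → FAULT, frames=[5,4]
Step 2: ref 2 → FAULT (evict 5), frames=[2,4]
Step 3: ref 6 → FAULT (evict 4), frames=[2,6]
Step 4: ref 3 → FAULT (evict 2), frames=[3,6]
Step 5: ref 2 → FAULT (evict 6), frames=[3,2]
Step 6: ref 2 → HIT, frames=[3,2]
Step 7: ref 2 → HIT, frames=[3,2]
Step 8: ref 4 → FAULT (evict 3), frames=[4,2]
Step 9: ref 3 → FAULT (evict 2), frames=[4,3]
Step 10: ref 3 → HIT, frames=[4,3]
Total faults: 8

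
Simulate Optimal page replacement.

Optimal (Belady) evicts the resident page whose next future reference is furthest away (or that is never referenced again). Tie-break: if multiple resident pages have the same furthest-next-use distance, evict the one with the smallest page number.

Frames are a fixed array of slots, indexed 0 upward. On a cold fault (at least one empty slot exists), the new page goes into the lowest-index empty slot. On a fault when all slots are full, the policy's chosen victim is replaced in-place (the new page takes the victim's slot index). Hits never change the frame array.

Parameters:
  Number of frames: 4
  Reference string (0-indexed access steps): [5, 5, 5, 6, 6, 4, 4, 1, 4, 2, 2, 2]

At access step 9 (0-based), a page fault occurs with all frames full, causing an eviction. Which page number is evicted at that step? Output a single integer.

Step 0: ref 5 -> FAULT, frames=[5,-,-,-]
Step 1: ref 5 -> HIT, frames=[5,-,-,-]
Step 2: ref 5 -> HIT, frames=[5,-,-,-]
Step 3: ref 6 -> FAULT, frames=[5,6,-,-]
Step 4: ref 6 -> HIT, frames=[5,6,-,-]
Step 5: ref 4 -> FAULT, frames=[5,6,4,-]
Step 6: ref 4 -> HIT, frames=[5,6,4,-]
Step 7: ref 1 -> FAULT, frames=[5,6,4,1]
Step 8: ref 4 -> HIT, frames=[5,6,4,1]
Step 9: ref 2 -> FAULT, evict 1, frames=[5,6,4,2]
At step 9: evicted page 1

Answer: 1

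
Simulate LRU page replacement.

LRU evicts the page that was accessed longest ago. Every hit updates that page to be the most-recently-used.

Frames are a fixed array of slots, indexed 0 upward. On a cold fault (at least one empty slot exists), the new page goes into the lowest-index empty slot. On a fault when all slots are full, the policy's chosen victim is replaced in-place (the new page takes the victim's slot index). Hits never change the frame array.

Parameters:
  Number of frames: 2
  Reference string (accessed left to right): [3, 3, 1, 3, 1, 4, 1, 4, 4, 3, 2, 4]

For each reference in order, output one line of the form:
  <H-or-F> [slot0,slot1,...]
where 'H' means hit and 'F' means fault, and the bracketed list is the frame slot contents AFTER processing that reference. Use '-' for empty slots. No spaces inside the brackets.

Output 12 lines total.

F [3,-]
H [3,-]
F [3,1]
H [3,1]
H [3,1]
F [4,1]
H [4,1]
H [4,1]
H [4,1]
F [4,3]
F [2,3]
F [2,4]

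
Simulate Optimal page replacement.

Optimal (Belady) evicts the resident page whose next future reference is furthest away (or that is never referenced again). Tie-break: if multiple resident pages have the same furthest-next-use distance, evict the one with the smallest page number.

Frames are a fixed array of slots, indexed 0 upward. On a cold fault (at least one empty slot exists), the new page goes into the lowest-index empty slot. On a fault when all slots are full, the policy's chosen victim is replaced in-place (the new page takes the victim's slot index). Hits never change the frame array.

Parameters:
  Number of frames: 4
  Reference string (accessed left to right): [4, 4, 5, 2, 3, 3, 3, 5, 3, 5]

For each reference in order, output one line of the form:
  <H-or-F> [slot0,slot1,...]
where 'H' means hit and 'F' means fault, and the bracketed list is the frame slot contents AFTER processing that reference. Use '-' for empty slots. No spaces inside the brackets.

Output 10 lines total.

F [4,-,-,-]
H [4,-,-,-]
F [4,5,-,-]
F [4,5,2,-]
F [4,5,2,3]
H [4,5,2,3]
H [4,5,2,3]
H [4,5,2,3]
H [4,5,2,3]
H [4,5,2,3]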